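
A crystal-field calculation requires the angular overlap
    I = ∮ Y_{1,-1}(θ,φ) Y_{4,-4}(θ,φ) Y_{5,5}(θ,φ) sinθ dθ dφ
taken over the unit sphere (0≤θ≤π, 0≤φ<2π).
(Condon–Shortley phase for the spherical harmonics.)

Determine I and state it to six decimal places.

-0.329416

m-sum 0 ✓  L=10 even ✓  3≤5≤5 ✓
Π(2lᵢ+1) = 3×9×11 = 297
triangle coeff Δ(1,4,5) = 1/495
Σ_t [0,0]: t=0:+1/576 = 1/576
(3j)²=5/99 [(1 4 5; 0 0 0)], sign=-1
Σ_t [0,0]: t=0:+1/80640 = 1/80640
(3j)²=1/11 [(1 4 5; -1 -4 5)], sign=+1
⇒ 4πI² = 15/11
I = (-1)√(15/11/(4π)) = -0.32941575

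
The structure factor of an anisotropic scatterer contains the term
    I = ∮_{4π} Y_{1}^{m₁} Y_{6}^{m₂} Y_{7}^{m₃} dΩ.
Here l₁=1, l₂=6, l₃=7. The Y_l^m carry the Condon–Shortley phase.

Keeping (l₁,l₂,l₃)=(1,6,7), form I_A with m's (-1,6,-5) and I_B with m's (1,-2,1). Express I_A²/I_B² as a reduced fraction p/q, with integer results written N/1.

1/15

Shared (l₁,l₂,l₃)=(1,6,7): N and (l;000)² cancel in I_A²/I_B².
A: Δ = 0!·2!·12!/15! = 1/1365; Racah Σ t=0..0: t=0:+1/958003200 = 1/958003200; ⇒ 3j(1 6 7; -1 6 -5)² = 1/1365, sgn +1
B: Δ = 0!·2!·12!/15! = 1/1365; Racah Σ t=0..0: t=0:+1/1935360 = 1/1935360; ⇒ 3j(1 6 7; 1 -2 1)² = 1/91, sgn +1
I_A²/I_B² = (1/1365)/(1/91) = 1/15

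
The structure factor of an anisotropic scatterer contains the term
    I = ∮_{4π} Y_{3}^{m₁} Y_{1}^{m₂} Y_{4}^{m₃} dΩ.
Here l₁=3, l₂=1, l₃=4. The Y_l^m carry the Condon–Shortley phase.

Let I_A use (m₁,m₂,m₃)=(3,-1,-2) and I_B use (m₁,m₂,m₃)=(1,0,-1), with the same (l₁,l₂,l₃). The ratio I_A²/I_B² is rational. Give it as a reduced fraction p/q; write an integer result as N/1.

1/15

l's match ⇒ only the (l;m) 3-j factors differ between A and B.
A: triangle coeff Δ(3,1,4) = 1/252; Σ_t [0,0]: t=0:+1/1440 = 1/1440; (3j)²=1/252 [(3 1 4; 3 -1 -2)], sign=+1
B: triangle coeff Δ(3,1,4) = 1/252; Σ_t [0,0]: t=0:+1/48 = 1/48; (3j)²=5/84 [(3 1 4; 1 0 -1)], sign=-1
I_A²/I_B² = (1/252)/(5/84) = 1/15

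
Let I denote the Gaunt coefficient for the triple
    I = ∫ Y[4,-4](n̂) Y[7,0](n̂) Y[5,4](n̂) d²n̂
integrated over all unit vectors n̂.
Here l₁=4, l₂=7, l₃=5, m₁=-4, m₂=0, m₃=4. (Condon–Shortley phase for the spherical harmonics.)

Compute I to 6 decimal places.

-0.041736

Checks pass: Σm=0; 16 even; l₃=5∈[3,11].
(2·4+1)(2·7+1)(2·5+1) = 1485
Δ: 6! 2! 8! / 17! → 1/6126120
sum: t=2:+1/69120 t=3:−1/20736 t=4:+1/69120 = -1/51840
3j²(4 7 5; 0 0 0) = Δ·Π!·Σ² = 280/21879  (sign +1)
sum: t=6:+1/7257600 = 1/7257600
3j²(4 7 5; -4 0 4) = Δ·Π!·Σ² = 14/12155  (sign -1)
combine: 4πI² = 1485·280/21879·14/12155 = 11760/537251
take √, sign -1: I = -0.04173593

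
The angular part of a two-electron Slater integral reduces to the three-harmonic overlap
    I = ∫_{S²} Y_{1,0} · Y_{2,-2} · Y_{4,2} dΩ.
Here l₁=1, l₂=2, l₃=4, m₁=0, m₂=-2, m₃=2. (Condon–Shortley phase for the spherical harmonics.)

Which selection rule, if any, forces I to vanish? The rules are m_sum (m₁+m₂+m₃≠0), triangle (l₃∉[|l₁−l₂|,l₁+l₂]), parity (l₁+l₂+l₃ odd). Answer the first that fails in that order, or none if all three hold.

triangle

m₁+m₂+m₃ = 0 − 2 + 2 = 0  ✓
triangle: |1−2|=1 ≤ l₃=4 ≤ 1+2=3  ✗
parity: l₁+l₂+l₃ = 7 is odd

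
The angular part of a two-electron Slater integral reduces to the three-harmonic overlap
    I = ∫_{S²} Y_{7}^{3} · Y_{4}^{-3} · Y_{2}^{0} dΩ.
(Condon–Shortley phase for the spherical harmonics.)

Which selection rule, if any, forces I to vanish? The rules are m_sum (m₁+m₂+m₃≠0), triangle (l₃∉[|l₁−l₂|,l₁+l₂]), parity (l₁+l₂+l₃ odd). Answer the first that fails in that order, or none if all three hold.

azimuthal sum: 3 − 3 + 0 = 0  ✓
3 ≤ 2 ≤ 11 (triangle on l)  ✗
L = 7 + 4 + 2 = 13 (odd)

triangle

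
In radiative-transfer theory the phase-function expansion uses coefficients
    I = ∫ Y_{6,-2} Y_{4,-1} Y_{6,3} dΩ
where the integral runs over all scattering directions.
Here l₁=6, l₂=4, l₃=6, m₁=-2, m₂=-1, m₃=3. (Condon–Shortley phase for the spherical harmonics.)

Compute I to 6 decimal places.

m-sum 0 ✓  L=16 even ✓  2≤6≤10 ✓
Π(2lᵢ+1) = 13×9×13 = 1521
triangle coeff Δ(6,4,6) = 1/15315300
Σ_t [0,4]: t=0:+1/829440 t=1:−1/25920 t=2:+1/9216 t=3:−1/25920 t=4:+1/829440 = 7/207360
(3j)²=28/2431 [(6 4 6; 0 0 0)], sign=+1
Σ_t [0,3]: t=0:+1/5806080 t=1:−1/120960 t=2:+1/34560 t=3:−1/103680 = 13/1161216
(3j)²=65/5236 [(6 4 6; -2 -1 3)], sign=-1
⇒ 4πI² = 7605/34969
I = (-1)√(7605/34969/(4π)) = -0.13155370

-0.131554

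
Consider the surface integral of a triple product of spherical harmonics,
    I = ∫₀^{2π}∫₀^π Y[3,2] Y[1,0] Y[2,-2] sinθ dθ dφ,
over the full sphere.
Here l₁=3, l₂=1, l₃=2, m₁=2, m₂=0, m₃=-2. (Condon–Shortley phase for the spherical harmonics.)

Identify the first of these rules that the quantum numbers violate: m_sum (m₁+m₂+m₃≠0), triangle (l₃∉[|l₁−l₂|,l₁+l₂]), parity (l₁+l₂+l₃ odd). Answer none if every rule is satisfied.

none

Σmᵢ = 0  ✓
l₃∈[|l₁−l₂|,l₁+l₂]=[2,4], have l₃=2  ✓
Σlᵢ = 6 ⇒ even  ✓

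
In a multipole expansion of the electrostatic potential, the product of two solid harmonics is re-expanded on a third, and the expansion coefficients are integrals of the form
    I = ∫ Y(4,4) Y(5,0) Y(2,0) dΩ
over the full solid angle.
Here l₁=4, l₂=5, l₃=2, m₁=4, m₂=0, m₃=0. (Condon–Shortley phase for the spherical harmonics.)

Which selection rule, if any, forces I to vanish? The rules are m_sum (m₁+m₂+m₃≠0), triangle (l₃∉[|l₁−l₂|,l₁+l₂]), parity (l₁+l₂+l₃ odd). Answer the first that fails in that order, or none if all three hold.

Σmᵢ = 4  ✗
l₃∈[|l₁−l₂|,l₁+l₂]=[1,9], have l₃=2
Σlᵢ = 11 ⇒ odd

m_sum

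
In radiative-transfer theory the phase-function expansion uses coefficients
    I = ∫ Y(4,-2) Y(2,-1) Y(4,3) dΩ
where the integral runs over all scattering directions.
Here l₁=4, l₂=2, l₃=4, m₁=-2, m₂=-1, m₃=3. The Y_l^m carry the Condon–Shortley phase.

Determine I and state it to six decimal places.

Checks pass: Σm=0; 10 even; l₃=4∈[2,6].
(2·4+1)(2·2+1)(2·4+1) = 405
Δ: 2! 6! 2! / 11! → 1/13860
sum: t=0:+1/192 t=1:−1/36 t=2:+1/192 = -5/288
3j²(4 2 4; 0 0 0) = Δ·Π!·Σ² = 20/693  (sign -1)
sum: t=0:+1/1440 t=1:−1/240 = -1/288
3j²(4 2 4; -2 -1 3) = Δ·Π!·Σ² = 5/132  (sign +1)
combine: 4πI² = 405·20/693·5/132 = 375/847
take √, sign -1: I = -0.18770204

-0.187702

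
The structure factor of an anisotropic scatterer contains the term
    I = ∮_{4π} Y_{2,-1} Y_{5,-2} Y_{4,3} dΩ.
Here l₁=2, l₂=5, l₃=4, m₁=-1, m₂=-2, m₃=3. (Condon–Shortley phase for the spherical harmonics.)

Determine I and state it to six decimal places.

Σlᵢ=11 odd — θ-integrand is odd under cosθ→−cosθ; I=0

0.000000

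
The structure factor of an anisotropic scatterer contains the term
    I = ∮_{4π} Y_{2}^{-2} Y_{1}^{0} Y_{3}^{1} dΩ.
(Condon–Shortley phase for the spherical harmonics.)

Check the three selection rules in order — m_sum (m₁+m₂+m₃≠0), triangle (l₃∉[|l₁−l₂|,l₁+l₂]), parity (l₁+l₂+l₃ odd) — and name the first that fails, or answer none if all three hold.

m_sum

Σmᵢ = -1  ✗
l₃∈[|l₁−l₂|,l₁+l₂]=[1,3], have l₃=3
Σlᵢ = 6 ⇒ even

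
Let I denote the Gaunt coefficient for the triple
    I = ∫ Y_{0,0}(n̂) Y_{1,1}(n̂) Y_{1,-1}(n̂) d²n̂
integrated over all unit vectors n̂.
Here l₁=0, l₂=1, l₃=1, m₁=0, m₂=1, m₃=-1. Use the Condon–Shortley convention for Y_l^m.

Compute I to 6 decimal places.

-0.282095

Checks pass: Σm=0; 2 even; l₃=1∈[1,1].
(2·0+1)(2·1+1)(2·1+1) = 9
Δ: 0! 0! 2! / 3! → 1/3
sum: t=0:+1/1 = 1/1
3j²(0 1 1; 0 0 0) = Δ·Π!·Σ² = 1/3  (sign -1)
sum: t=0:+1/2 = 1/2
3j²(0 1 1; 0 1 -1) = Δ·Π!·Σ² = 1/3  (sign +1)
combine: 4πI² = 9·1/3·1/3 = 1/1
take √, sign -1: I = -0.28209479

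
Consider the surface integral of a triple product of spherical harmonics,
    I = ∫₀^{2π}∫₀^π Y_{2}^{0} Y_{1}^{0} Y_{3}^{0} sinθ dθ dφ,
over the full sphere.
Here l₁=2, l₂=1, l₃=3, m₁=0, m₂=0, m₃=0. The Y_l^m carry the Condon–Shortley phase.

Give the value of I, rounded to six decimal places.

0.247767

m-sum 0 ✓  L=6 even ✓  1≤3≤3 ✓
Π(2lᵢ+1) = 5×3×7 = 105
triangle coeff Δ(2,1,3) = 1/105
Σ_t [0,0]: t=0:+1/4 = 1/4
(3j)²=3/35 [(2 1 3; 0 0 0)], sign=-1
(m-triple is (0,0,0) — same symbol as above.)
⇒ 4πI² = 27/35
I = (+1)√(27/35/(4π)) = 0.24776670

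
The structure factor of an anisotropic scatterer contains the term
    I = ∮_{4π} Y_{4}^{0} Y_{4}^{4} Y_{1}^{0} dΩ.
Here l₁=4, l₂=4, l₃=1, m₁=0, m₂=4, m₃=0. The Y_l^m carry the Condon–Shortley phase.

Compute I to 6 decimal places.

0.000000

m-sum = 0 + 4 + 0 = 4 ≠ 0 ⇒ I = 0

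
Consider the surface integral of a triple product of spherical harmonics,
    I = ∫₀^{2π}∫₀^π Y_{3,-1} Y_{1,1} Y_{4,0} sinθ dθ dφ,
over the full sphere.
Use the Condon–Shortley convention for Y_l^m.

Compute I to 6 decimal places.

Rules hold: Σm=0, L=8 even, 2≤4≤4.
N = 7·3·9 = 189
Δ = 0!·6!·2!/9! = 1/252
Racah Σ t=0..0: t=0:+1/36 = 1/36
⇒ 3j(3 1 4; 0 0 0)² = 4/63, sgn +1
Racah Σ t=0..0: t=0:+1/96 = 1/96
⇒ 3j(3 1 4; -1 1 0)² = 1/42, sgn +1
4πI² = N·(3j₀)²·(3jₘ)² = 2/7
I = +1·√(0.285714/4π) = 0.15078601

0.150786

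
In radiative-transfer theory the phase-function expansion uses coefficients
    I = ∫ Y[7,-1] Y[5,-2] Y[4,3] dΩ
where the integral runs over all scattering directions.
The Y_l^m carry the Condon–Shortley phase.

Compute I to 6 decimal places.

m-sum 0 ✓  L=16 even ✓  2≤4≤12 ✓
Π(2lᵢ+1) = 15×11×9 = 1485
triangle coeff Δ(7,5,4) = 1/6126120
Σ_t [3,5]: t=3:−1/69120 t=4:+1/20736 t=5:−1/69120 = 1/51840
(3j)²=280/21879 [(7 5 4; 0 0 0)], sign=+1
Σ_t [2,3]: t=2:+1/1036800 t=3:−1/172800 = -1/207360
(3j)²=245/14586 [(7 5 4; -1 -2 3)], sign=+1
⇒ 4πI² = 171500/537251
I = (+1)√(171500/537251/(4π)) = 0.15938172

0.159382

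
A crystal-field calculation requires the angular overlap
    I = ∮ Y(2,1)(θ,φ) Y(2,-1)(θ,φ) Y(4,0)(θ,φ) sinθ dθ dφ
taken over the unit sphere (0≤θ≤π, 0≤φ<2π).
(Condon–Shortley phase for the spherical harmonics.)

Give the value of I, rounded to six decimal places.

0.161197

Rules hold: Σm=0, L=8 even, 0≤4≤4.
N = 5·5·9 = 225
Δ = 0!·4!·4!/9! = 1/630
Racah Σ t=0..0: t=0:+1/16 = 1/16
⇒ 3j(2 2 4; 0 0 0)² = 2/35, sgn +1
Racah Σ t=0..0: t=0:+1/36 = 1/36
⇒ 3j(2 2 4; 1 -1 0)² = 8/315, sgn +1
4πI² = N·(3j₀)²·(3jₘ)² = 16/49
I = +1·√(0.326531/4π) = 0.16119702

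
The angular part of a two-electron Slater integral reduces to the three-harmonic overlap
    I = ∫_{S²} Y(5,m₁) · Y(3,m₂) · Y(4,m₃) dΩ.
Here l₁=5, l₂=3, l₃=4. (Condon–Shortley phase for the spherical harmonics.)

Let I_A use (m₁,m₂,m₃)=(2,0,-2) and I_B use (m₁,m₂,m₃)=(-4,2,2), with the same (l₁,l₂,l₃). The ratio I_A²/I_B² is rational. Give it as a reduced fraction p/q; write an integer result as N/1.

l's match ⇒ only the (l;m) 3-j factors differ between A and B.
A: triangle coeff Δ(5,3,4) = 1/180180; Σ_t [1,3]: t=1:−1/576 t=2:+1/480 t=3:−1/8640 = 1/4320; (3j)²=1/2145 [(5 3 4; 2 0 -2)], sign=+1
B: triangle coeff Δ(5,3,4) = 1/180180; Σ_t [3,4]: t=3:−1/8640 t=4:+1/2880 = 1/4320; (3j)²=8/429 [(5 3 4; -4 2 2)], sign=+1
I_A²/I_B² = (1/2145)/(8/429) = 1/40

1/40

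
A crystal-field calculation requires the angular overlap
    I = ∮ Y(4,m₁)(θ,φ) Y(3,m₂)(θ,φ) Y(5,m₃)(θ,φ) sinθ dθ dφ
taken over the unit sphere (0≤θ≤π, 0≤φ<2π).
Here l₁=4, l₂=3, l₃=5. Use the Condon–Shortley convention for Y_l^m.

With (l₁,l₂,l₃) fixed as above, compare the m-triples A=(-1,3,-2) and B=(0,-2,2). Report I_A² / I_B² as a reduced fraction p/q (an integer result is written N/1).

15/2

Shared (l₁,l₂,l₃)=(4,3,5): N and (l;000)² cancel in I_A²/I_B².
A: Δ = 2!·6!·4!/13! = 1/180180; Racah Σ t=2..2: t=2:+1/1728 = 1/1728; ⇒ 3j(4 3 5; -1 3 -2)² = 25/858, sgn -1
B: Δ = 2!·6!·4!/13! = 1/180180; Racah Σ t=0..1: t=0:+1/576 t=1:−1/864 = 1/1728; ⇒ 3j(4 3 5; 0 -2 2)² = 5/1287, sgn -1
I_A²/I_B² = (25/858)/(5/1287) = 15/2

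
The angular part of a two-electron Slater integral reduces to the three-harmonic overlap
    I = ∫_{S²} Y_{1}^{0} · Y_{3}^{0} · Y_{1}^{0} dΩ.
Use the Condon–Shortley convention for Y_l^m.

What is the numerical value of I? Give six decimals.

|1−3|≤1≤1+3 violated ⇒ I = 0

0.000000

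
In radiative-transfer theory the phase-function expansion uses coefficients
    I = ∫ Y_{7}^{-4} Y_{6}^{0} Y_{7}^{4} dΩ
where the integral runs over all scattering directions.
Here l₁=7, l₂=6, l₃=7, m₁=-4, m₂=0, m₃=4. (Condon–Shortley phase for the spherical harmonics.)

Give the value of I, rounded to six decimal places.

-0.096890

Checks pass: Σm=0; 20 even; l₃=7∈[1,13].
(2·7+1)(2·6+1)(2·7+1) = 2925
Δ: 6! 8! 6! / 21! → 1/2444321880
sum: t=0:+1/2612736000 t=1:−1/20736000 t=2:+1/1658880 t=3:−1/746496 t=4:+1/1658880 t=5:−1/20736000 t=6:+1/2612736000 = -1/4354560
3j²(7 6 7; 0 0 0) = Δ·Π!·Σ² = 1000/138567  (sign +1)
sum: t=3:−1/52254720 t=4:+1/11612160 t=5:−1/20736000 t=6:+1/373248000 = 1/46656000
3j²(7 6 7; -4 0 4) = Δ·Π!·Σ² = 352/62985  (sign -1)
combine: 4πI² = 2925·1000/138567·352/62985 = 160000/1356277
take √, sign -1: I = -0.09689042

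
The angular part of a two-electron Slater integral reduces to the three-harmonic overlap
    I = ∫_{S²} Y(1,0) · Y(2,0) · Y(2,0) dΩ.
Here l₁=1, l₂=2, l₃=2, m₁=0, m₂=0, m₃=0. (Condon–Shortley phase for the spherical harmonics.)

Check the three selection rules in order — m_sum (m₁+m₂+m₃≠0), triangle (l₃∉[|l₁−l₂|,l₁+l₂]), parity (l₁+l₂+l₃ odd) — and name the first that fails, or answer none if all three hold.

azimuthal sum: 0 + 0 + 0 = 0  ✓
1 ≤ 2 ≤ 3 (triangle on l)  ✓
L = 1 + 2 + 2 = 5 (odd)  ✗

parity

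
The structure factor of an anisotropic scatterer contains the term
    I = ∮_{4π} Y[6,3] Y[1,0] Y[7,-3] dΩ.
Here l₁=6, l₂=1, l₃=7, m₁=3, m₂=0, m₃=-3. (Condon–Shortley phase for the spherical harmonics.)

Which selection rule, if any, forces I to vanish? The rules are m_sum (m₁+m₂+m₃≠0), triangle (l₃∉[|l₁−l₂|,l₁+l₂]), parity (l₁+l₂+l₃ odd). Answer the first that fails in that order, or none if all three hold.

none

m₁+m₂+m₃ = 3 + 0 − 3 = 0  ✓
triangle: |6−1|=5 ≤ l₃=7 ≤ 6+1=7  ✓
parity: l₁+l₂+l₃ = 14 is even  ✓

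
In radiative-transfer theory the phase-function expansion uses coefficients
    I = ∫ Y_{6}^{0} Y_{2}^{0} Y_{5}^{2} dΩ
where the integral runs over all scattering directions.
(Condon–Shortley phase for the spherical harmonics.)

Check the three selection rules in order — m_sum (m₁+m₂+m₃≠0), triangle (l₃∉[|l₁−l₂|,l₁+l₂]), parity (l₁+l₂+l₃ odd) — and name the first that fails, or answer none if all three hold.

m_sum

azimuthal sum: 0 + 0 + 2 = 2  ✗
4 ≤ 5 ≤ 8 (triangle on l)
L = 6 + 2 + 5 = 13 (odd)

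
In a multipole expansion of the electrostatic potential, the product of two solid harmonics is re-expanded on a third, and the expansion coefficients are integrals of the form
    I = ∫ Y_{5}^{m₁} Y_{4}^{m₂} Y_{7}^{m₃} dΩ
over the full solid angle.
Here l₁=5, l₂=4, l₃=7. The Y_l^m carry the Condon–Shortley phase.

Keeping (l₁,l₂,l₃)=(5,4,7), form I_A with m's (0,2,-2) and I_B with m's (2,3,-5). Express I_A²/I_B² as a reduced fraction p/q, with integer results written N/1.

l's match ⇒ only the (l;m) 3-j factors differ between A and B.
A: triangle coeff Δ(5,4,7) = 1/6126120; Σ_t [0,2]: t=0:+1/1036800 t=1:−1/69120 t=2:+1/69120 = 1/1036800; (3j)²=1/7293 [(5 4 7; 0 2 -2)], sign=-1
B: triangle coeff Δ(5,4,7) = 1/6126120; Σ_t [1,2]: t=1:−1/1036800 t=2:+1/1209600 = -1/7257600; (3j)²=1/2210 [(5 4 7; 2 3 -5)], sign=-1
I_A²/I_B² = (1/7293)/(1/2210) = 10/33

10/33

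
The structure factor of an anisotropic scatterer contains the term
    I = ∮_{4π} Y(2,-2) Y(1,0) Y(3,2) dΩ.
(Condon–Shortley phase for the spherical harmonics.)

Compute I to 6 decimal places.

Rules hold: Σm=0, L=6 even, 1≤3≤3.
N = 5·3·7 = 105
Δ = 0!·4!·2!/7! = 1/105
Racah Σ t=0..0: t=0:+1/4 = 1/4
⇒ 3j(2 1 3; 0 0 0)² = 3/35, sgn -1
Racah Σ t=0..0: t=0:+1/24 = 1/24
⇒ 3j(2 1 3; -2 0 2)² = 1/21, sgn -1
4πI² = N·(3j₀)²·(3jₘ)² = 3/7
I = +1·√(0.428571/4π) = 0.18467439

0.184674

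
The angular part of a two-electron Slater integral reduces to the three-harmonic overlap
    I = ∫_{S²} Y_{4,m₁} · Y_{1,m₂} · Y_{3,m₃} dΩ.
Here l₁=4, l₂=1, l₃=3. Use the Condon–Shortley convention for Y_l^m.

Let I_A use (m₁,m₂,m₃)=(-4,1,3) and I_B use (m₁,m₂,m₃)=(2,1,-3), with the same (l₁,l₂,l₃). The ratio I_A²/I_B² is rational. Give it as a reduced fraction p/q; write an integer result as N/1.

l's match ⇒ only the (l;m) 3-j factors differ between A and B.
A: triangle coeff Δ(4,1,3) = 1/252; Σ_t [2,2]: t=2:+1/1440 = 1/1440; (3j)²=1/9 [(4 1 3; -4 1 3)], sign=+1
B: triangle coeff Δ(4,1,3) = 1/252; Σ_t [2,2]: t=2:+1/1440 = 1/1440; (3j)²=1/252 [(4 1 3; 2 1 -3)], sign=+1
I_A²/I_B² = (1/9)/(1/252) = 28/1

28/1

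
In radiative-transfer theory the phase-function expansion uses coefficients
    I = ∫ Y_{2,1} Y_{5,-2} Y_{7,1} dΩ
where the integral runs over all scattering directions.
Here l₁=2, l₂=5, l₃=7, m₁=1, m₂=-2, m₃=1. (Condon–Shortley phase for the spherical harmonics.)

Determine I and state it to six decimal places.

Rules hold: Σm=0, L=14 even, 3≤7≤7.
N = 5·11·15 = 825
Δ = 0!·4!·10!/15! = 1/15015
Racah Σ t=0..0: t=0:+1/57600 = 1/57600
⇒ 3j(2 5 7; 0 0 0)² = 21/715, sgn -1
Racah Σ t=0..0: t=0:+1/181440 = 1/181440
⇒ 3j(2 5 7; 1 -2 1)² = 32/3003, sgn +1
4πI² = N·(3j₀)²·(3jₘ)² = 480/1859
I = -1·√(0.258203/4π) = -0.14334284

-0.143343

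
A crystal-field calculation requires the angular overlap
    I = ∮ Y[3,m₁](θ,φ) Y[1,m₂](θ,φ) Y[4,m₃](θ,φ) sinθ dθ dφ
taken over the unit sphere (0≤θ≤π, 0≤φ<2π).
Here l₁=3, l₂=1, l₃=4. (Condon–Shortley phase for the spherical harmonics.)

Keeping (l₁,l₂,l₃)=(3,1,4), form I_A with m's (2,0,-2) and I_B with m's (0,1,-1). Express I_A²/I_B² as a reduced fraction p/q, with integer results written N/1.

Shared (l₁,l₂,l₃)=(3,1,4): N and (l;000)² cancel in I_A²/I_B².
A: Δ = 0!·6!·2!/9! = 1/252; Racah Σ t=0..0: t=0:+1/120 = 1/120; ⇒ 3j(3 1 4; 2 0 -2)² = 1/21, sgn +1
B: Δ = 0!·6!·2!/9! = 1/252; Racah Σ t=0..0: t=0:+1/72 = 1/72; ⇒ 3j(3 1 4; 0 1 -1)² = 5/126, sgn -1
I_A²/I_B² = (1/21)/(5/126) = 6/5

6/5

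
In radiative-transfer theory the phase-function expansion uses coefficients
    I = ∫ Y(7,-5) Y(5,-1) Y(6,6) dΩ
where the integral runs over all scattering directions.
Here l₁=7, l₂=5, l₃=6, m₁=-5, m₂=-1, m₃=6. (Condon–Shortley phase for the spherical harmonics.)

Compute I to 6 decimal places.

m-sum 0 ✓  L=18 even ✓  2≤6≤12 ✓
Π(2lᵢ+1) = 15×11×13 = 2145
triangle coeff Δ(7,5,6) = 1/174594420
Σ_t [1,5]: t=1:−1/4147200 t=2:+1/207360 t=3:−1/82944 t=4:+1/207360 t=5:−1/4147200 = -1/345600
(3j)²=420/46189 [(7 5 6; 0 0 0)], sign=-1
Σ_t [4,4]: t=4:+1/46448640 = 1/46448640
(3j)²=2475/117572 [(7 5 6; -5 -1 6)], sign=+1
⇒ 4πI² = 556875/1356277
I = (-1)√(556875/1356277/(4π)) = -0.18075892

-0.180759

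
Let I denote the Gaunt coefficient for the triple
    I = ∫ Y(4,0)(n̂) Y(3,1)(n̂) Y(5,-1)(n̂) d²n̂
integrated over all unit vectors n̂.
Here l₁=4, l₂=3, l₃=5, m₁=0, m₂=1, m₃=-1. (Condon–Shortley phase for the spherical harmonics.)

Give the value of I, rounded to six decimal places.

-0.086020

Rules hold: Σm=0, L=12 even, 1≤5≤7.
N = 9·7·11 = 693
Δ = 2!·6!·4!/13! = 1/180180
Racah Σ t=0..2: t=0:+1/576 t=1:−1/144 t=2:+1/576 = -1/288
⇒ 3j(4 3 5; 0 0 0)² = 20/1001, sgn +1
Racah Σ t=0..2: t=0:+1/2304 t=1:−1/216 t=2:+1/384 = -11/6912
⇒ 3j(4 3 5; 0 1 -1)² = 11/1638, sgn -1
4πI² = N·(3j₀)²·(3jₘ)² = 110/1183
I = -1·√(0.0929839/4π) = -0.08601992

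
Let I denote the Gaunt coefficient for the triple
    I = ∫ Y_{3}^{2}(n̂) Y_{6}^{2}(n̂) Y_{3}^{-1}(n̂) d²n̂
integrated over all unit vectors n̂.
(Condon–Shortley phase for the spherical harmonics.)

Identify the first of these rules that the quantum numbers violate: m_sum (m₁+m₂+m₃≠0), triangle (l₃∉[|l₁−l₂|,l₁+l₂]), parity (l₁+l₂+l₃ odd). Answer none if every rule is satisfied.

azimuthal sum: 2 + 2 − 1 = 3  ✗
3 ≤ 3 ≤ 9 (triangle on l)
L = 3 + 6 + 3 = 12 (even)

m_sum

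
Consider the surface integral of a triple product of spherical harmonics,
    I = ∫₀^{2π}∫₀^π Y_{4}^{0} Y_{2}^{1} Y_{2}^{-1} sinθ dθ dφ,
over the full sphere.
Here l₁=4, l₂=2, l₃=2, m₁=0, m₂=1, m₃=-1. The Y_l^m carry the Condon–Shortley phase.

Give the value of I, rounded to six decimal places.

0.161197

m-sum 0 ✓  L=8 even ✓  2≤2≤6 ✓
Π(2lᵢ+1) = 9×5×5 = 225
triangle coeff Δ(4,2,2) = 1/630
Σ_t [2,2]: t=2:+1/16 = 1/16
(3j)²=2/35 [(4 2 2; 0 0 0)], sign=+1
Σ_t [3,3]: t=3:−1/36 = -1/36
(3j)²=8/315 [(4 2 2; 0 1 -1)], sign=+1
⇒ 4πI² = 16/49
I = (+1)√(16/49/(4π)) = 0.16119702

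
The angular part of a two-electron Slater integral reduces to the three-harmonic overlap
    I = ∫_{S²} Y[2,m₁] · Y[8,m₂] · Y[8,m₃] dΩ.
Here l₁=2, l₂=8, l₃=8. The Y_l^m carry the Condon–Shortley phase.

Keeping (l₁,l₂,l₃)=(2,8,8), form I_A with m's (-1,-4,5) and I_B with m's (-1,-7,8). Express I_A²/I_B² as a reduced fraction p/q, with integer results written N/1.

117/100

Same 2,8,8: normalisation and zero-m 3j drop out of the ratio.
A: Δ: 2! 2! 14! / 19! → 1/348840; sum: t=1:−1/479001600 t=2:+1/1916006400 = -1/638668800; 3j²(2 8 8; -1 -4 5) = Δ·Π!·Σ² = 117/6460  (sign +1)
B: Δ: 2! 2! 14! / 19! → 1/348840; sum: t=1:−1/174356582400 = -1/174356582400; 3j²(2 8 8; -1 -7 8) = Δ·Π!·Σ² = 5/323  (sign -1)
I_A²/I_B² = (117/6460)/(5/323) = 117/100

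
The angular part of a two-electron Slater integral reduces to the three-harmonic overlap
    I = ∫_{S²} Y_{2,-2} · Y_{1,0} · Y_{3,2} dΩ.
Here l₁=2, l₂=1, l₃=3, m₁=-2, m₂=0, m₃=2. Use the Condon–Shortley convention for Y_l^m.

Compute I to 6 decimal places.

0.184674

Rules hold: Σm=0, L=6 even, 1≤3≤3.
N = 5·3·7 = 105
Δ = 0!·4!·2!/7! = 1/105
Racah Σ t=0..0: t=0:+1/4 = 1/4
⇒ 3j(2 1 3; 0 0 0)² = 3/35, sgn -1
Racah Σ t=0..0: t=0:+1/24 = 1/24
⇒ 3j(2 1 3; -2 0 2)² = 1/21, sgn -1
4πI² = N·(3j₀)²·(3jₘ)² = 3/7
I = +1·√(0.428571/4π) = 0.18467439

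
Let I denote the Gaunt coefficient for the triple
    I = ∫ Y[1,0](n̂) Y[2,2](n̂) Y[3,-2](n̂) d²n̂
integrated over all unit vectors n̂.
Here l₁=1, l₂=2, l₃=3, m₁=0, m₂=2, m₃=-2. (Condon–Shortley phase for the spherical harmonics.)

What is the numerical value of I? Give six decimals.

Checks pass: Σm=0; 6 even; l₃=3∈[1,3].
(2·1+1)(2·2+1)(2·3+1) = 105
Δ: 0! 2! 4! / 7! → 1/105
sum: t=0:+1/4 = 1/4
3j²(1 2 3; 0 0 0) = Δ·Π!·Σ² = 3/35  (sign -1)
sum: t=0:+1/24 = 1/24
3j²(1 2 3; 0 2 -2) = Δ·Π!·Σ² = 1/21  (sign -1)
combine: 4πI² = 105·3/35·1/21 = 3/7
take √, sign +1: I = 0.18467439

0.184674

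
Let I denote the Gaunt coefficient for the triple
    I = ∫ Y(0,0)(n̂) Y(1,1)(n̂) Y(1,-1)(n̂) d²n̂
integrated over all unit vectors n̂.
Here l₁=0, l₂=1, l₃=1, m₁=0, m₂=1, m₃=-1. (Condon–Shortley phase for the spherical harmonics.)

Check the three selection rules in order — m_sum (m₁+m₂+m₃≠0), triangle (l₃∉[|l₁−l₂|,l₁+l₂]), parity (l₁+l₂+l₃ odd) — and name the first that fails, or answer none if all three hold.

none

azimuthal sum: 0 + 1 − 1 = 0  ✓
1 ≤ 1 ≤ 1 (triangle on l)  ✓
L = 0 + 1 + 1 = 2 (even)  ✓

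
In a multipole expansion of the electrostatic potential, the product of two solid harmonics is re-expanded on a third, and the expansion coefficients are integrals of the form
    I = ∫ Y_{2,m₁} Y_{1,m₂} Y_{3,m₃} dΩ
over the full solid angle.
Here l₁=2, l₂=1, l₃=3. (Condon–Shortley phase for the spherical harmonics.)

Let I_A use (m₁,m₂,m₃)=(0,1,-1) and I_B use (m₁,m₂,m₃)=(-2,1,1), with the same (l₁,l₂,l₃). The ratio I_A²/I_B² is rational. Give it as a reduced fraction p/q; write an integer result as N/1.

6/1

l's match ⇒ only the (l;m) 3-j factors differ between A and B.
A: triangle coeff Δ(2,1,3) = 1/105; Σ_t [0,0]: t=0:+1/8 = 1/8; (3j)²=2/35 [(2 1 3; 0 1 -1)], sign=+1
B: triangle coeff Δ(2,1,3) = 1/105; Σ_t [0,0]: t=0:+1/48 = 1/48; (3j)²=1/105 [(2 1 3; -2 1 1)], sign=+1
I_A²/I_B² = (2/35)/(1/105) = 6/1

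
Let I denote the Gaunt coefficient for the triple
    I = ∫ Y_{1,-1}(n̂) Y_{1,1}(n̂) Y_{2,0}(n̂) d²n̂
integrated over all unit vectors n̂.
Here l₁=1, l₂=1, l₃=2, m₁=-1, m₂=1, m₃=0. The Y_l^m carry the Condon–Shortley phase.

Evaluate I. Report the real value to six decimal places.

Rules hold: Σm=0, L=4 even, 0≤2≤2.
N = 3·3·5 = 45
Δ = 0!·2!·2!/5! = 1/30
Racah Σ t=0..0: t=0:+1/1 = 1/1
⇒ 3j(1 1 2; 0 0 0)² = 2/15, sgn +1
Racah Σ t=0..0: t=0:+1/4 = 1/4
⇒ 3j(1 1 2; -1 1 0)² = 1/30, sgn +1
4πI² = N·(3j₀)²·(3jₘ)² = 1/5
I = +1·√(0.2/4π) = 0.12615663

0.126157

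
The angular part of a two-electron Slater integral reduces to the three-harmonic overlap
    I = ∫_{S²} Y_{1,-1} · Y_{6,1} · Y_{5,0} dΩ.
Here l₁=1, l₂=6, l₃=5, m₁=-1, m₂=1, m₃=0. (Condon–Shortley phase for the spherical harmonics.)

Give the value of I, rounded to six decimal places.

-0.187239

Checks pass: Σm=0; 12 even; l₃=5∈[5,7].
(2·1+1)(2·6+1)(2·5+1) = 429
Δ: 2! 0! 10! / 13! → 1/858
sum: t=1:−1/14400 = -1/14400
3j²(1 6 5; 0 0 0) = Δ·Π!·Σ² = 6/143  (sign +1)
sum: t=2:+1/28800 = 1/28800
3j²(1 6 5; -1 1 0) = Δ·Π!·Σ² = 7/286  (sign -1)
combine: 4πI² = 429·6/143·7/286 = 63/143
take √, sign -1: I = -0.18723944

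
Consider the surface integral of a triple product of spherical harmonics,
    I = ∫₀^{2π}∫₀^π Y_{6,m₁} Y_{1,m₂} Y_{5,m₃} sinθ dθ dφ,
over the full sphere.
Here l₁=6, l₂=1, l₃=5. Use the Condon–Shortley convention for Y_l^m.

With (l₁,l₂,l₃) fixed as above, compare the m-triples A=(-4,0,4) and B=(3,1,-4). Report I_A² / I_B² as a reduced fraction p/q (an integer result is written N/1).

20/3

Shared (l₁,l₂,l₃)=(6,1,5): N and (l;000)² cancel in I_A²/I_B².
A: Δ = 2!·10!·0!/13! = 1/858; Racah Σ t=1..1: t=1:−1/362880 = -1/362880; ⇒ 3j(6 1 5; -4 0 4)² = 10/429, sgn +1
B: Δ = 2!·10!·0!/13! = 1/858; Racah Σ t=2..2: t=2:+1/725760 = 1/725760; ⇒ 3j(6 1 5; 3 1 -4)² = 1/286, sgn -1
I_A²/I_B² = (10/429)/(1/286) = 20/3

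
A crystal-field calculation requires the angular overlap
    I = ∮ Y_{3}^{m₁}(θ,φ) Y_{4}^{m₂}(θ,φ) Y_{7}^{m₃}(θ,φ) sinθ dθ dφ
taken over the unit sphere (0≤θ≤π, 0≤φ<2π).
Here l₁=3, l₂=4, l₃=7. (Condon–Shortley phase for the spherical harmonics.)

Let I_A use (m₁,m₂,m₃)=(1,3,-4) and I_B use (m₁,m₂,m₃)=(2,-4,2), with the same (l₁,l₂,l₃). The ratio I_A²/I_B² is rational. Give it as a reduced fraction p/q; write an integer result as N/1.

110/1

Same 3,4,7: normalisation and zero-m 3j drop out of the ratio.
A: Δ: 0! 6! 8! / 15! → 1/45045; sum: t=0:+1/241920 = 1/241920; 3j²(3 4 7; 1 3 -4) = Δ·Π!·Σ² = 2/91  (sign -1)
B: Δ: 0! 6! 8! / 15! → 1/45045; sum: t=0:+1/4838400 = 1/4838400; 3j²(3 4 7; 2 -4 2) = Δ·Π!·Σ² = 1/5005  (sign -1)
I_A²/I_B² = (2/91)/(1/5005) = 110/1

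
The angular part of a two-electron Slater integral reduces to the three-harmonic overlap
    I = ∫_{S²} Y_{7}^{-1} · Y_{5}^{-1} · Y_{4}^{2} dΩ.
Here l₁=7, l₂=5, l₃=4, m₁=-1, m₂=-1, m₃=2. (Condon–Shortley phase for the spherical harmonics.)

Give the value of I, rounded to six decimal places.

0.093380

Rules hold: Σm=0, L=16 even, 2≤4≤12.
N = 15·11·9 = 1485
Δ = 8!·6!·2!/17! = 1/6126120
Racah Σ t=3..5: t=3:−1/69120 t=4:+1/20736 t=5:−1/69120 = 1/51840
⇒ 3j(7 5 4; 0 0 0)² = 280/21879, sgn +1
Racah Σ t=2..4: t=2:+1/2073600 t=3:−1/86400 t=4:+1/55296 = 29/4147200
⇒ 3j(7 5 4; -1 -1 2)² = 841/145860, sgn +1
4πI² = N·(3j₀)²·(3jₘ)² = 58870/537251
I = +1·√(0.109576/4π) = 0.09337991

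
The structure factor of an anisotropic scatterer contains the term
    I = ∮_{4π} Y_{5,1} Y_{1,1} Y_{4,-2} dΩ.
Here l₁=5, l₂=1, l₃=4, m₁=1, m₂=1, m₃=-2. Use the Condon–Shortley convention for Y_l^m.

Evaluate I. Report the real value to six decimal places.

-0.120286

Checks pass: Σm=0; 10 even; l₃=4∈[4,6].
(2·5+1)(2·1+1)(2·4+1) = 297
Δ: 2! 8! 0! / 11! → 1/495
sum: t=1:−1/576 = -1/576
3j²(5 1 4; 0 0 0) = Δ·Π!·Σ² = 5/99  (sign -1)
sum: t=2:+1/2880 = 1/2880
3j²(5 1 4; 1 1 -2) = Δ·Π!·Σ² = 2/165  (sign +1)
combine: 4πI² = 297·5/99·2/165 = 2/11
take √, sign -1: I = -0.12028562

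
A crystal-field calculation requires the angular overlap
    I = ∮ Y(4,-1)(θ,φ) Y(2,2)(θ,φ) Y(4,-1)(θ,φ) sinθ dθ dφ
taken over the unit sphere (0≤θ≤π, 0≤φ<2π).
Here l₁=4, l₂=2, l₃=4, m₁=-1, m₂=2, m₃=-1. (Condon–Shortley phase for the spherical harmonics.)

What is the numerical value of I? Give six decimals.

m-sum 0 ✓  L=10 even ✓  2≤4≤6 ✓
Π(2lᵢ+1) = 9×5×9 = 405
triangle coeff Δ(4,2,4) = 1/13860
Σ_t [0,2]: t=0:+1/192 t=1:−1/36 t=2:+1/192 = -5/288
(3j)²=20/693 [(4 2 4; 0 0 0)], sign=-1
Σ_t [2,2]: t=2:+1/144 = 1/144
(3j)²=10/231 [(4 2 4; -1 2 -1)], sign=-1
⇒ 4πI² = 3000/5929
I = (+1)√(3000/5929/(4π)) = 0.20066192

0.200662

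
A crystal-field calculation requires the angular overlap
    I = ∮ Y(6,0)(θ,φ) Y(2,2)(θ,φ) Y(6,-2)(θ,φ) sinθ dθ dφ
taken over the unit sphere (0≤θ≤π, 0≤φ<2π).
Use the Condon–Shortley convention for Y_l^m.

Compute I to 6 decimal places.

-0.191909

m-sum 0 ✓  L=14 even ✓  4≤6≤8 ✓
Π(2lᵢ+1) = 13×5×13 = 845
triangle coeff Δ(6,2,6) = 1/90090
Σ_t [0,2]: t=0:+1/69120 t=1:−1/14400 t=2:+1/69120 = -7/172800
(3j)²=14/715 [(6 2 6; 0 0 0)], sign=-1
Σ_t [2,2]: t=2:+1/69120 = 1/69120
(3j)²=4/143 [(6 2 6; 0 2 -2)], sign=+1
⇒ 4πI² = 56/121
I = (-1)√(56/121/(4π)) = -0.19190947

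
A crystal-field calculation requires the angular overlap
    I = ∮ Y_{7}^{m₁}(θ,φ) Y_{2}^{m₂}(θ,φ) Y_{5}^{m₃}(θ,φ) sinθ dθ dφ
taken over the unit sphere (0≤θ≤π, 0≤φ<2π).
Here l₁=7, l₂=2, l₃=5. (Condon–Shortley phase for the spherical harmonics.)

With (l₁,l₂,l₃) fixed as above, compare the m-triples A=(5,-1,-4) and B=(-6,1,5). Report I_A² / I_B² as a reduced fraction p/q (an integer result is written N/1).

Same 7,2,5: normalisation and zero-m 3j drop out of the ratio.
A: Δ: 4! 10! 0! / 15! → 1/15015; sum: t=1:−1/2177280 = -1/2177280; 3j²(7 2 5; 5 -1 -4) = Δ·Π!·Σ² = 8/273  (sign +1)
B: Δ: 4! 10! 0! / 15! → 1/15015; sum: t=3:−1/21772800 = -1/21772800; 3j²(7 2 5; -6 1 5) = Δ·Π!·Σ² = 2/105  (sign -1)
I_A²/I_B² = (8/273)/(2/105) = 20/13

20/13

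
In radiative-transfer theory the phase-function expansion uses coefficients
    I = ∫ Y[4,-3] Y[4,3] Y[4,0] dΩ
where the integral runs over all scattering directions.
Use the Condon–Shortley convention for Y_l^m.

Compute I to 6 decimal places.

0.159788

m-sum 0 ✓  L=12 even ✓  0≤4≤8 ✓
Π(2lᵢ+1) = 9×9×9 = 729
triangle coeff Δ(4,4,4) = 1/450450
Σ_t [0,4]: t=0:+1/13824 t=1:−1/216 t=2:+1/64 t=3:−1/216 t=4:+1/13824 = 5/768
(3j)²=18/1001 [(4 4 4; 0 0 0)], sign=+1
Σ_t [3,4]: t=3:−1/3456 t=4:+1/864 = 1/1152
(3j)²=7/286 [(4 4 4; -3 3 0)], sign=+1
⇒ 4πI² = 6561/20449
I = (+1)√(6561/20449/(4π)) = 0.15978796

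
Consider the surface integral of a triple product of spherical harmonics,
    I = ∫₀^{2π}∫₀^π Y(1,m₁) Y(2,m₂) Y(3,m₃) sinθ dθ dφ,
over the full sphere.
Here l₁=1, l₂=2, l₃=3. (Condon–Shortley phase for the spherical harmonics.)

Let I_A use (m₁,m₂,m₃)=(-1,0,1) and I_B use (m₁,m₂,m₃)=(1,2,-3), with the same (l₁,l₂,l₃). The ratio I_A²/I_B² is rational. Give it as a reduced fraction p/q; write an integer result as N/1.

Same 1,2,3: normalisation and zero-m 3j drop out of the ratio.
A: Δ: 0! 2! 4! / 7! → 1/105; sum: t=0:+1/8 = 1/8; 3j²(1 2 3; -1 0 1) = Δ·Π!·Σ² = 2/35  (sign +1)
B: Δ: 0! 2! 4! / 7! → 1/105; sum: t=0:+1/48 = 1/48; 3j²(1 2 3; 1 2 -3) = Δ·Π!·Σ² = 1/7  (sign +1)
I_A²/I_B² = (2/35)/(1/7) = 2/5

2/5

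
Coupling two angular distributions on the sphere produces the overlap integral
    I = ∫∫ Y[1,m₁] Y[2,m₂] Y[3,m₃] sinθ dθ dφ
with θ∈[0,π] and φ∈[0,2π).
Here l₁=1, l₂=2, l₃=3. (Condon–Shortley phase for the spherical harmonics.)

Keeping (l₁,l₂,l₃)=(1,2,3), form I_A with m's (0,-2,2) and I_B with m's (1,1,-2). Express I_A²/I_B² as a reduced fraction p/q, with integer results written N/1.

Shared (l₁,l₂,l₃)=(1,2,3): N and (l;000)² cancel in I_A²/I_B².
A: Δ = 0!·2!·4!/7! = 1/105; Racah Σ t=0..0: t=0:+1/24 = 1/24; ⇒ 3j(1 2 3; 0 -2 2)² = 1/21, sgn -1
B: Δ = 0!·2!·4!/7! = 1/105; Racah Σ t=0..0: t=0:+1/12 = 1/12; ⇒ 3j(1 2 3; 1 1 -2)² = 2/21, sgn -1
I_A²/I_B² = (1/21)/(2/21) = 1/2

1/2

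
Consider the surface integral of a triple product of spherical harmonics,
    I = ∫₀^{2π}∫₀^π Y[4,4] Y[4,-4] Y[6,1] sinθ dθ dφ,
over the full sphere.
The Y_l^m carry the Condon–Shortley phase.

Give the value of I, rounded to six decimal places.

0.000000

4 − 4 + 1 = 1 ≠ 0: azimuthal integral kills it; I = 0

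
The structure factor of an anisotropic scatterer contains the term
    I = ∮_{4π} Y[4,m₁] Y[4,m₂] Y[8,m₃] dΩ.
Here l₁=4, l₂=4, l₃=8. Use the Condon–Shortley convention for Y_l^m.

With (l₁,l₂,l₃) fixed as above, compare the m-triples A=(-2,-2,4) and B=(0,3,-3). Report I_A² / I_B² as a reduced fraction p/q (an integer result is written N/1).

Same 4,4,8: normalisation and zero-m 3j drop out of the ratio.
A: Δ: 0! 8! 8! / 17! → 1/218790; sum: t=0:+1/2073600 = 1/2073600; 3j²(4 4 8; -2 -2 4) = Δ·Π!·Σ² = 28/1105  (sign +1)
B: Δ: 0! 8! 8! / 17! → 1/218790; sum: t=0:+1/2903040 = 1/2903040; 3j²(4 4 8; 0 3 -3) = Δ·Π!·Σ² = 5/663  (sign -1)
I_A²/I_B² = (28/1105)/(5/663) = 84/25

84/25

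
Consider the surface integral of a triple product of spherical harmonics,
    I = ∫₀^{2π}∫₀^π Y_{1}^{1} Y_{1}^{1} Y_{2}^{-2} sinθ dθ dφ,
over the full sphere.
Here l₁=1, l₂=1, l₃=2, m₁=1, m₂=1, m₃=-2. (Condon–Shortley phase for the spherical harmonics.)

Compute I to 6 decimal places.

0.309019

Checks pass: Σm=0; 4 even; l₃=2∈[0,2].
(2·1+1)(2·1+1)(2·2+1) = 45
Δ: 0! 2! 2! / 5! → 1/30
sum: t=0:+1/1 = 1/1
3j²(1 1 2; 0 0 0) = Δ·Π!·Σ² = 2/15  (sign +1)
sum: t=0:+1/4 = 1/4
3j²(1 1 2; 1 1 -2) = Δ·Π!·Σ² = 1/5  (sign +1)
combine: 4πI² = 45·2/15·1/5 = 6/5
take √, sign +1: I = 0.30901936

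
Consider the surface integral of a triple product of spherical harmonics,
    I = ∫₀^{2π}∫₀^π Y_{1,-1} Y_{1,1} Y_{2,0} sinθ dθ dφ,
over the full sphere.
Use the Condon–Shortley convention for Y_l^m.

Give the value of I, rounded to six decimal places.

Checks pass: Σm=0; 4 even; l₃=2∈[0,2].
(2·1+1)(2·1+1)(2·2+1) = 45
Δ: 0! 2! 2! / 5! → 1/30
sum: t=0:+1/1 = 1/1
3j²(1 1 2; 0 0 0) = Δ·Π!·Σ² = 2/15  (sign +1)
sum: t=0:+1/4 = 1/4
3j²(1 1 2; -1 1 0) = Δ·Π!·Σ² = 1/30  (sign +1)
combine: 4πI² = 45·2/15·1/30 = 1/5
take √, sign +1: I = 0.12615663

0.126157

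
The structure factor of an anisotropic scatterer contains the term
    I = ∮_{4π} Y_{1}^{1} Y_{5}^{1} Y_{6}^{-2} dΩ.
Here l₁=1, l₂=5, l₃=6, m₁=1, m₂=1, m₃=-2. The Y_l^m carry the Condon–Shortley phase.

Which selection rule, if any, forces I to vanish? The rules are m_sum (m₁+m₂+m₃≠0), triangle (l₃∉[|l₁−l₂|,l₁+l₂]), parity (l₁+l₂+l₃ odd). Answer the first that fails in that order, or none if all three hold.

azimuthal sum: 1 + 1 − 2 = 0  ✓
4 ≤ 6 ≤ 6 (triangle on l)  ✓
L = 1 + 5 + 6 = 12 (even)  ✓

none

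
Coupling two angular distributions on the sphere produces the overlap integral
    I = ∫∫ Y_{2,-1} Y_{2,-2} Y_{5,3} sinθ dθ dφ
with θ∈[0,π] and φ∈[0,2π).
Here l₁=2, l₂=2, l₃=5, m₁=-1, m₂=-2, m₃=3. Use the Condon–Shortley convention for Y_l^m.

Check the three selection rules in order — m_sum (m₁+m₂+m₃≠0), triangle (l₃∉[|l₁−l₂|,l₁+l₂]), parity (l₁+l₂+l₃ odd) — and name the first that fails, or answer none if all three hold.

m₁+m₂+m₃ = -1 − 2 + 3 = 0  ✓
triangle: |2−2|=0 ≤ l₃=5 ≤ 2+2=4  ✗
parity: l₁+l₂+l₃ = 9 is odd

triangle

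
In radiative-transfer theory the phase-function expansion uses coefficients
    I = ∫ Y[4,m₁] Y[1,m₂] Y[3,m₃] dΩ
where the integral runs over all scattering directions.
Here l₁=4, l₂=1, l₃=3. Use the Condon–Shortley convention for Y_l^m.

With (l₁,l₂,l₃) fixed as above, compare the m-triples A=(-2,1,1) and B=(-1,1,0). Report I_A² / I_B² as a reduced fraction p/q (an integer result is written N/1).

3/2

Shared (l₁,l₂,l₃)=(4,1,3): N and (l;000)² cancel in I_A²/I_B².
A: Δ = 2!·6!·0!/9! = 1/252; Racah Σ t=2..2: t=2:+1/96 = 1/96; ⇒ 3j(4 1 3; -2 1 1)² = 5/84, sgn +1
B: Δ = 2!·6!·0!/9! = 1/252; Racah Σ t=2..2: t=2:+1/72 = 1/72; ⇒ 3j(4 1 3; -1 1 0)² = 5/126, sgn -1
I_A²/I_B² = (5/84)/(5/126) = 3/2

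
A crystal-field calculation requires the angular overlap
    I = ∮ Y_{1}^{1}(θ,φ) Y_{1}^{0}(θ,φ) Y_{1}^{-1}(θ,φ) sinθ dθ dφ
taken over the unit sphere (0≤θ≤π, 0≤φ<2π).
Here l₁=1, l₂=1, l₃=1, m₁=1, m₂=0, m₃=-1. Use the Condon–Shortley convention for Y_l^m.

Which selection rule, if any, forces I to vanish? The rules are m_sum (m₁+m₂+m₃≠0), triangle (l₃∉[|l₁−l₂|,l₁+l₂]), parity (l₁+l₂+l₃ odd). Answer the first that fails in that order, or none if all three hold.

m₁+m₂+m₃ = 1 + 0 − 1 = 0  ✓
triangle: |1−1|=0 ≤ l₃=1 ≤ 1+1=2  ✓
parity: l₁+l₂+l₃ = 3 is odd  ✗

parity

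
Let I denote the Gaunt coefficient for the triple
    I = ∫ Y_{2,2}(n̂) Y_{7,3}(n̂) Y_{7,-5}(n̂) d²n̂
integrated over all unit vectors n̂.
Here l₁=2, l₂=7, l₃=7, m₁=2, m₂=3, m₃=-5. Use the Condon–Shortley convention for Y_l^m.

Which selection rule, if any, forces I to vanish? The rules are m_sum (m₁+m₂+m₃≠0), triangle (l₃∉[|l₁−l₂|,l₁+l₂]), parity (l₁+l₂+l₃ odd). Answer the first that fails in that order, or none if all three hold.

none

Σmᵢ = 0  ✓
l₃∈[|l₁−l₂|,l₁+l₂]=[5,9], have l₃=7  ✓
Σlᵢ = 16 ⇒ even  ✓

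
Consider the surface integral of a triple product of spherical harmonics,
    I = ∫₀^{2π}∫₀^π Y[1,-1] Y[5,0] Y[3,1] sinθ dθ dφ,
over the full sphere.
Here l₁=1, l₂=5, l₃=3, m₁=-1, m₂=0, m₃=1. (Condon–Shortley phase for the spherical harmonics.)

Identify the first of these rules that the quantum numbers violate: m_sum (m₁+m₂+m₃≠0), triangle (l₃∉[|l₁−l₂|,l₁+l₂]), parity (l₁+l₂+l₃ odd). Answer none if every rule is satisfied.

m₁+m₂+m₃ = -1 + 0 + 1 = 0  ✓
triangle: |1−5|=4 ≤ l₃=3 ≤ 1+5=6  ✗
parity: l₁+l₂+l₃ = 9 is odd

triangle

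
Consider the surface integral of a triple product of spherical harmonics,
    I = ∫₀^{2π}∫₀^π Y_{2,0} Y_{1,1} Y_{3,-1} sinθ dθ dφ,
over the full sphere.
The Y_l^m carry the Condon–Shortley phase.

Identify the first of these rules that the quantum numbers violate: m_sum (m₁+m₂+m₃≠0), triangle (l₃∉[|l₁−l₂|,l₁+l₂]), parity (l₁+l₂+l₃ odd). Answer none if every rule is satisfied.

m₁+m₂+m₃ = 0 + 1 − 1 = 0  ✓
triangle: |2−1|=1 ≤ l₃=3 ≤ 2+1=3  ✓
parity: l₁+l₂+l₃ = 6 is even  ✓

none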